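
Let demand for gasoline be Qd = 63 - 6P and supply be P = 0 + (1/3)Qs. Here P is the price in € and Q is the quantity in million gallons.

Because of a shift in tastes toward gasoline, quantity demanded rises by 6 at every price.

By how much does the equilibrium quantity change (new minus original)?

+2

Before the shock: 63 - 6P = 3P ⇒ 63 = 9P ⇒ P = 7, Q = 21.
The shock moves the curves to Qd = 69 - 6P and Qs = 3P.
New equilibrium: 69 - 6P = 3P ⇒ 69 = 9P ⇒ P = 23/3 ≈ 7.6667, Q = 23.
ΔQ = 23 − 21 = +2.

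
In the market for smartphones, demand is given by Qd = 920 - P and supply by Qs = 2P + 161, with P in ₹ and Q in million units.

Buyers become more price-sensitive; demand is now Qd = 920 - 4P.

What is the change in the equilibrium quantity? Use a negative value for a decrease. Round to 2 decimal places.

Solve the original market: 920 - P = 2P + 161, hence P = 253 and Q = 667.
With the change applied: demand Qd = 920 - 4P, supply Qs = 2P + 161.
Setting them equal: 920 - 4P = 2P + 161 → 759 = 6P, so P = 126.5 and Q = 414.
ΔQ = 414 − 667 = -253.00.

-253.00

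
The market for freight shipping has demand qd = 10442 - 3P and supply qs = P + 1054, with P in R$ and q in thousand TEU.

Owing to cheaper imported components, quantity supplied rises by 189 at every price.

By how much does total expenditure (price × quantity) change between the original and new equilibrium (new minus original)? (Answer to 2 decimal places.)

+165292.31

Initially, 10442 - 3P = P + 1054, so 9388 = 4P and P = 2347, q = 3401.
The shock moves the curves to qd = 10442 - 3P and qs = P + 1243.
New equilibrium: 10442 - 3P = P + 1243 ⇒ 9199 = 4P ⇒ P = 2299.75, q = 3542.75.
Expenditure moves from 2347×3401 = 7982147 to 2299.75×3542.75 = 8147439.3125; change = +165292.31.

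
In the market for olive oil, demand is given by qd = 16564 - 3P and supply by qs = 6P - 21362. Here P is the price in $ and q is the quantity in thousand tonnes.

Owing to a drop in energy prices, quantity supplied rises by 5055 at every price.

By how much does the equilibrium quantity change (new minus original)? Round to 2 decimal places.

Original equilibrium: 16564 - 3P = 6P - 21362 gives 37926 = 9P, so P = 4214 and q = 3922.
With the change applied: demand qd = 16564 - 3P, supply qs = 6P - 16307.
New equilibrium: 16564 - 3P = 6P - 16307 ⇒ 32871 = 9P ⇒ P = 10957/3 ≈ 3652.3333, q = 5607.
Δq = 5607 − 3922 = +1685.00.

+1685.00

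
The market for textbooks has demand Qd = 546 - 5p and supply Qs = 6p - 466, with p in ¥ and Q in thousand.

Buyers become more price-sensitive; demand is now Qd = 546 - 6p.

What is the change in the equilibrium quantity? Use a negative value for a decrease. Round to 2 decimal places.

Before the shock: 546 - 5p = 6p - 466 ⇒ 1012 = 11p ⇒ p = 92, Q = 86.
The new curves are Qd = 546 - 6p (demand) and Qs = 6p - 466 (supply).
New equilibrium: 546 - 6p = 6p - 466 ⇒ 1012 = 12p ⇒ p = 253/3 ≈ 84.3333, Q = 40.
ΔQ = 40 − 86 = -46.00.

-46.00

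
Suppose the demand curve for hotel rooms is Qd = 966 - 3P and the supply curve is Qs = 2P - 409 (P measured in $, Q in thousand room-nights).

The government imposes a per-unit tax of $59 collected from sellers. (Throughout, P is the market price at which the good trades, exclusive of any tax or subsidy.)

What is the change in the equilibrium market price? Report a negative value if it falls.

Original equilibrium: 966 - 3P = 2P - 409 gives 1375 = 5P, so P = 275 and Q = 141.
Since sellers keep the price net of the tax, the effective supply curve becomes Qs = 2P - 527.
Clearing the new market: 966 - 3P = 2P - 527, so P = 298.6 and Q = 70.2.
ΔP = 298.6 − 275 = +23.6.

+23.6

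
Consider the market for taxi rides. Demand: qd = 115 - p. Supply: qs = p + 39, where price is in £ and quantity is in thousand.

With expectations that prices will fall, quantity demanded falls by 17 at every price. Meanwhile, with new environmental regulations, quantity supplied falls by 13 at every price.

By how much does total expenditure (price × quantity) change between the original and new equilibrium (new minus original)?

Initially, 115 - p = p + 39, so 76 = 2p and p = 38, q = 77.
The shock moves the curves to qd = 98 - p and qs = p + 26.
Setting them equal: 98 - p = p + 26 → 72 = 2p, so p = 36 and q = 62.
Expenditure moves from 38×77 = 2926 to 36×62 = 2232; change = -694.

-694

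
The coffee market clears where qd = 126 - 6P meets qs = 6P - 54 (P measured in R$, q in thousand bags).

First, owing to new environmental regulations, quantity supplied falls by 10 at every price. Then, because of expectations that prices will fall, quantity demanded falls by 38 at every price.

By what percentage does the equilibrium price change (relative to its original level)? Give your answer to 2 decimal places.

Solve the original market: 126 - 6P = 6P - 54, hence P = 15 and q = 36.
The shock moves the curves to qd = 88 - 6P and qs = 6P - 64.
Equate the new curves: 88 - 6P = 6P - 64, giving 152 = 12P, P = 38/3 ≈ 12.6667, q = 12.
%ΔP = (12.6667 − 15) / 15 × 100 = -15.56%.

-15.56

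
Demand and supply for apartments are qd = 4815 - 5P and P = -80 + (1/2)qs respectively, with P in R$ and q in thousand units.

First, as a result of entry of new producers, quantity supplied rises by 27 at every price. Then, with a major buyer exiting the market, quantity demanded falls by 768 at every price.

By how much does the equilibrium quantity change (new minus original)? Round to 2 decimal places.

Before the shock: 4815 - 5P = 2P + 160 ⇒ 4655 = 7P ⇒ P = 665, q = 1490.
With the change applied: demand qd = 4047 - 5P, supply qs = 2P + 187.
New equilibrium: 4047 - 5P = 2P + 187 ⇒ 3860 = 7P ⇒ P = 3860/7 ≈ 551.4286, q = 9029/7 ≈ 1289.8571.
Δq = 1289.8571 − 1490 = -200.14.

-200.14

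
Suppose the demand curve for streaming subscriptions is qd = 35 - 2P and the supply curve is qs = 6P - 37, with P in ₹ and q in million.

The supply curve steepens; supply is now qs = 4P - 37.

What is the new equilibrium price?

12

Original equilibrium: 35 - 2P = 6P - 37 gives 72 = 8P, so P = 9 and q = 17.
The shock moves the curves to qd = 35 - 2P and qs = 4P - 37.
New equilibrium: 35 - 2P = 4P - 37 ⇒ 72 = 6P ⇒ P = 12, q = 11.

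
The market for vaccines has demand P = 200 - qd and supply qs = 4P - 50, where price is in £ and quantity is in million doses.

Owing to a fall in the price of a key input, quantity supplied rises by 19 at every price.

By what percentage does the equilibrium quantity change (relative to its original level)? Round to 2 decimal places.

+2.53

Original equilibrium: 200 - P = 4P - 50 gives 250 = 5P, so P = 50 and q = 150.
The shock moves the curves to qd = 200 - P and qs = 4P - 31.
Setting them equal: 200 - P = 4P - 31 → 231 = 5P, so P = 46.2 and q = 153.8.
%Δq = (153.8 − 150) / 150 × 100 = +2.53%.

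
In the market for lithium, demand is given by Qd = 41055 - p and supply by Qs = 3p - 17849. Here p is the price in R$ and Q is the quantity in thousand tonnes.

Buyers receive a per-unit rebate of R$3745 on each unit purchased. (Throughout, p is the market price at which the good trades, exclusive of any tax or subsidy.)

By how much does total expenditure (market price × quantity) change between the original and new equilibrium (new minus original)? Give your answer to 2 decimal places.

Before the shock: 41055 - p = 3p - 17849 ⇒ 58904 = 4p ⇒ p = 14726, Q = 26329.
Since buyers' out-of-pocket price is the market price minus the rebate, the effective demand curve becomes Qd = 44800 - p.
New equilibrium: 44800 - p = 3p - 17849 ⇒ 62649 = 4p ⇒ p = 15662.25, Q = 29137.75.
Expenditure moves from 14726×26329 = 387720854 to 15662.25×29137.75 = 456362724.9375; change = +68641870.94.

+68641870.94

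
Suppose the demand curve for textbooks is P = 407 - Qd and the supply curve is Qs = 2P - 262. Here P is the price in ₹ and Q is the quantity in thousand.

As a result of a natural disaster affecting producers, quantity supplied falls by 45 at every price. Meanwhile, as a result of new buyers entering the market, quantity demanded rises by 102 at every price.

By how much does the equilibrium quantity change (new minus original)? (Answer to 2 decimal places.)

+53.00

Before the shock: 407 - P = 2P - 262 ⇒ 669 = 3P ⇒ P = 223, Q = 184.
The new curves are Qd = 509 - P (demand) and Qs = 2P - 307 (supply).
Equate the new curves: 509 - P = 2P - 307, giving 816 = 3P, P = 272, Q = 237.
ΔQ = 237 − 184 = +53.00.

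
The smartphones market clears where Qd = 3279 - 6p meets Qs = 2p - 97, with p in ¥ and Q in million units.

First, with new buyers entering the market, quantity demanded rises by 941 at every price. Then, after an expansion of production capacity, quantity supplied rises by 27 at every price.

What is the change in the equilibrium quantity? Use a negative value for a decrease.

Before the shock: 3279 - 6p = 2p - 97 ⇒ 3376 = 8p ⇒ p = 422, Q = 747.
The new curves are Qd = 4220 - 6p (demand) and Qs = 2p - 70 (supply).
Clearing the new market: 4220 - 6p = 2p - 70, so p = 536.25 and Q = 1002.5.
ΔQ = 1002.5 − 747 = +255.5.

+255.5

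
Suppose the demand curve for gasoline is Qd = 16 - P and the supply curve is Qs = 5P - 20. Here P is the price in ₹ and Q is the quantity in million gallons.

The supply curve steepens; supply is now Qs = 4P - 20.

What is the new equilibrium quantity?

Original equilibrium: 16 - P = 5P - 20 gives 36 = 6P, so P = 6 and Q = 10.
The new curves are Qd = 16 - P (demand) and Qs = 4P - 20 (supply).
Equate the new curves: 16 - P = 4P - 20, giving 36 = 5P, P = 7.2, Q = 8.8.

8.8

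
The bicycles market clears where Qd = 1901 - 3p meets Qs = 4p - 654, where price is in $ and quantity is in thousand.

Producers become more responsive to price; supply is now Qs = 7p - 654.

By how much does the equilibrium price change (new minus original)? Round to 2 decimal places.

Solve the original market: 1901 - 3p = 4p - 654, hence p = 365 and Q = 806.
The new curves are Qd = 1901 - 3p (demand) and Qs = 7p - 654 (supply).
Setting them equal: 1901 - 3p = 7p - 654 → 2555 = 10p, so p = 255.5 and Q = 1134.5.
Δp = 255.5 − 365 = -109.50.

-109.50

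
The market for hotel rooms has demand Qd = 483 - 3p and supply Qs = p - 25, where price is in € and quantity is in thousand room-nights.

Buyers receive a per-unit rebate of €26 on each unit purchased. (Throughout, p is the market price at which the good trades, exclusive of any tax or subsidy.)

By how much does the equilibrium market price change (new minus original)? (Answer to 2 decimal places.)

Original equilibrium: 483 - 3p = p - 25 gives 508 = 4p, so p = 127 and Q = 102.
Since buyers' out-of-pocket price is the market price minus the rebate, the effective demand curve becomes Qd = 561 - 3p.
Clearing the new market: 561 - 3p = p - 25, so p = 146.5 and Q = 121.5.
Δp = 146.5 − 127 = +19.50.

+19.50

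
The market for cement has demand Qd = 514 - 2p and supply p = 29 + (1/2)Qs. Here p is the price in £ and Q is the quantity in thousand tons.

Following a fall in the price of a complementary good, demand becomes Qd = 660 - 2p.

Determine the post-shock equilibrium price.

179.5

Original equilibrium: 514 - 2p = 2p - 58 gives 572 = 4p, so p = 143 and Q = 228.
After the shift, demand is Qd = 660 - 2p and supply is Qs = 2p - 58.
Equate the new curves: 660 - 2p = 2p - 58, giving 718 = 4p, p = 179.5, Q = 301.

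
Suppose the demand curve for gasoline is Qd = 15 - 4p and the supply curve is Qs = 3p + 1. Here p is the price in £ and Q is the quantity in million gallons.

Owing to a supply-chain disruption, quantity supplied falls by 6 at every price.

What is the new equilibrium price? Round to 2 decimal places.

Before the shock: 15 - 4p = 3p + 1 ⇒ 14 = 7p ⇒ p = 2, Q = 7.
After the shift, demand is Qd = 15 - 4p and supply is Qs = 3p - 5.
Equate the new curves: 15 - 4p = 3p - 5, giving 20 = 7p, p = 20/7 ≈ 2.8571, Q = 25/7 ≈ 3.5714.

2.86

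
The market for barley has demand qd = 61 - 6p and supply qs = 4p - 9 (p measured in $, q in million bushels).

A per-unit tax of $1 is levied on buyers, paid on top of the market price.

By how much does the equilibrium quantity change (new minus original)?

-2.4

Before the shock: 61 - 6p = 4p - 9 ⇒ 70 = 10p ⇒ p = 7, q = 19.
Since buyers pay the price plus the tax, the effective demand curve becomes qd = 55 - 6p.
Clearing the new market: 55 - 6p = 4p - 9, so p = 6.4 and q = 16.6.
Δq = 16.6 − 19 = -2.4.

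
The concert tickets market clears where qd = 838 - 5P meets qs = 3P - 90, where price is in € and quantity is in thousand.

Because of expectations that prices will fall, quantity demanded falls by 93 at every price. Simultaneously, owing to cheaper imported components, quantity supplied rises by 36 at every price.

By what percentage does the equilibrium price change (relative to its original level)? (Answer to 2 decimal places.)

Initially, 838 - 5P = 3P - 90, so 928 = 8P and P = 116, q = 258.
The new curves are qd = 745 - 5P (demand) and qs = 3P - 54 (supply).
Equate the new curves: 745 - 5P = 3P - 54, giving 799 = 8P, P = 99.875, q = 245.625.
%ΔP = (99.875 − 116) / 116 × 100 = -13.90%.

-13.90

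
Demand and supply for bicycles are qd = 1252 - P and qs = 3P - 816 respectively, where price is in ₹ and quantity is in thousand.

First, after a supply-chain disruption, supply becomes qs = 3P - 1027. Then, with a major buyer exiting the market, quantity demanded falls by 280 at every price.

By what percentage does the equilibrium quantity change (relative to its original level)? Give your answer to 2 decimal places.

-35.75

Initially, 1252 - P = 3P - 816, so 2068 = 4P and P = 517, q = 735.
The new curves are qd = 972 - P (demand) and qs = 3P - 1027 (supply).
New equilibrium: 972 - P = 3P - 1027 ⇒ 1999 = 4P ⇒ P = 499.75, q = 472.25.
%Δq = (472.25 − 735) / 735 × 100 = -35.75%.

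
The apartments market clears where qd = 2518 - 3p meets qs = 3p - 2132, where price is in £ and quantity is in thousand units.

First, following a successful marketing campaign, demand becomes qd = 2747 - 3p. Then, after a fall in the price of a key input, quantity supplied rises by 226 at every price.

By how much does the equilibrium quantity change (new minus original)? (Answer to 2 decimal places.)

Before the shock: 2518 - 3p = 3p - 2132 ⇒ 4650 = 6p ⇒ p = 775, q = 193.
After the shift, demand is qd = 2747 - 3p and supply is qs = 3p - 1906.
Clearing the new market: 2747 - 3p = 3p - 1906, so p = 775.5 and q = 420.5.
Δq = 420.5 − 193 = +227.50.

+227.50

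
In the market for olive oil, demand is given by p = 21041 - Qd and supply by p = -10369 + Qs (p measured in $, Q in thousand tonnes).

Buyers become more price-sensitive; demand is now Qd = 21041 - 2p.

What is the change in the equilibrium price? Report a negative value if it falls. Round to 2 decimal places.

-1778.67

Solve the original market: 21041 - p = p + 10369, hence p = 5336 and Q = 15705.
The new curves are Qd = 21041 - 2p (demand) and Qs = p + 10369 (supply).
Equate the new curves: 21041 - 2p = p + 10369, giving 10672 = 3p, p = 10672/3 ≈ 3557.3333, Q = 41779/3 ≈ 13926.3333.
Δp = 3557.3333 − 5336 = -1778.67.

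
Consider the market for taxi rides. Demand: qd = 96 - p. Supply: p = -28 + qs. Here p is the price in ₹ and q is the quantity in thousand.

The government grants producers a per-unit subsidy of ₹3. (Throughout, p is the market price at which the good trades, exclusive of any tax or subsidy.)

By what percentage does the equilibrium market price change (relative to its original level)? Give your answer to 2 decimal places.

-4.41

Original equilibrium: 96 - p = p + 28 gives 68 = 2p, so p = 34 and q = 62.
Since sellers receive the price plus the subsidy, the effective supply curve becomes qs = p + 31.
New equilibrium: 96 - p = p + 31 ⇒ 65 = 2p ⇒ p = 32.5, q = 63.5.
%Δp = (32.5 − 34) / 34 × 100 = -4.41%.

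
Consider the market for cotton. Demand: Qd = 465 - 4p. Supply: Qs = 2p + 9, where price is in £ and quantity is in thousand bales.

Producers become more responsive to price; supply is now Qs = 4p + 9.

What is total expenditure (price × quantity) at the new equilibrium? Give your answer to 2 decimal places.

13509.00

Initially, 465 - 4p = 2p + 9, so 456 = 6p and p = 76, Q = 161.
The new curves are Qd = 465 - 4p (demand) and Qs = 4p + 9 (supply).
New equilibrium: 465 - 4p = 4p + 9 ⇒ 456 = 8p ⇒ p = 57, Q = 237.
New expenditure = 57 × 237 = 13509.00.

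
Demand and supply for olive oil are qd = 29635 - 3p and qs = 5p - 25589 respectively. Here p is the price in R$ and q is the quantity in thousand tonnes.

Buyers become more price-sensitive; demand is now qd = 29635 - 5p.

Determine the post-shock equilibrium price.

Before the shock: 29635 - 3p = 5p - 25589 ⇒ 55224 = 8p ⇒ p = 6903, q = 8926.
The new curves are qd = 29635 - 5p (demand) and qs = 5p - 25589 (supply).
Equate the new curves: 29635 - 5p = 5p - 25589, giving 55224 = 10p, p = 5522.4, q = 2023.

5522.4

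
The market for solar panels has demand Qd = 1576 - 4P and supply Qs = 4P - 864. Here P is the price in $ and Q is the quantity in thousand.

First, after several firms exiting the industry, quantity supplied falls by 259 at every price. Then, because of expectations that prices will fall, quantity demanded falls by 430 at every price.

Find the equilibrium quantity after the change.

11.5

Original equilibrium: 1576 - 4P = 4P - 864 gives 2440 = 8P, so P = 305 and Q = 356.
The new curves are Qd = 1146 - 4P (demand) and Qs = 4P - 1123 (supply).
New equilibrium: 1146 - 4P = 4P - 1123 ⇒ 2269 = 8P ⇒ P = 283.625, Q = 11.5.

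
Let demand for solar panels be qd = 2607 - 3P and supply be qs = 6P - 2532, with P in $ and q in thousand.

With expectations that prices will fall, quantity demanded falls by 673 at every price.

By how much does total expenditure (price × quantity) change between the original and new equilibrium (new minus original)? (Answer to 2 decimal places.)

Solve the original market: 2607 - 3P = 6P - 2532, hence P = 571 and q = 894.
After the shift, demand is qd = 1934 - 3P and supply is qs = 6P - 2532.
Setting them equal: 1934 - 3P = 6P - 2532 → 4466 = 9P, so P = 4466/9 ≈ 496.2222 and q = 1336/3 ≈ 445.3333.
Expenditure moves from 571×894 = 510474 to 496.2222×445.3333 = 220984.2963; change = -289489.70.

-289489.70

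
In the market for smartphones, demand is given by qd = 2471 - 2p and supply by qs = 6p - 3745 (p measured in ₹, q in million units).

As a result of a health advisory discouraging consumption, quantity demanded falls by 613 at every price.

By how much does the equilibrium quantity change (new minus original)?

Initially, 2471 - 2p = 6p - 3745, so 6216 = 8p and p = 777, q = 917.
The new curves are qd = 1858 - 2p (demand) and qs = 6p - 3745 (supply).
Equate the new curves: 1858 - 2p = 6p - 3745, giving 5603 = 8p, p = 700.375, q = 457.25.
Δq = 457.25 − 917 = -459.75.

-459.75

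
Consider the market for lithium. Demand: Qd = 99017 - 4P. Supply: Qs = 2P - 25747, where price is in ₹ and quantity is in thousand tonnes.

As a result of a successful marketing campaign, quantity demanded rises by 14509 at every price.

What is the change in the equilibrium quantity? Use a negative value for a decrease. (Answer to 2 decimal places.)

+4836.33

Before the shock: 99017 - 4P = 2P - 25747 ⇒ 124764 = 6P ⇒ P = 20794, Q = 15841.
The shock moves the curves to Qd = 113526 - 4P and Qs = 2P - 25747.
Setting them equal: 113526 - 4P = 2P - 25747 → 139273 = 6P, so P = 139273/6 ≈ 23212.1667 and Q = 62032/3 ≈ 20677.3333.
ΔQ = 20677.3333 − 15841 = +4836.33.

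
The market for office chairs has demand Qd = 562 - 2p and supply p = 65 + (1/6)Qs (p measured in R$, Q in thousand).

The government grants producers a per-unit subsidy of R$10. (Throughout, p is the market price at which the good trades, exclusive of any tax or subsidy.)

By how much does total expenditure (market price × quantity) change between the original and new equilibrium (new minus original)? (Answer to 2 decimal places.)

-757.50

Solve the original market: 562 - 2p = 6p - 390, hence p = 119 and Q = 324.
Since sellers receive the price plus the subsidy, the effective supply curve becomes Qs = 6p - 330.
Setting them equal: 562 - 2p = 6p - 330 → 892 = 8p, so p = 111.5 and Q = 339.
Expenditure moves from 119×324 = 38556 to 111.5×339 = 37798.5; change = -757.50.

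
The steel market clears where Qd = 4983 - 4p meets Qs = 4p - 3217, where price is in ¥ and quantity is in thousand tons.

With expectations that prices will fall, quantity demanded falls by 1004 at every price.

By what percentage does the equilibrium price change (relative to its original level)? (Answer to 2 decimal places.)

Original equilibrium: 4983 - 4p = 4p - 3217 gives 8200 = 8p, so p = 1025 and Q = 883.
The shock moves the curves to Qd = 3979 - 4p and Qs = 4p - 3217.
New equilibrium: 3979 - 4p = 4p - 3217 ⇒ 7196 = 8p ⇒ p = 899.5, Q = 381.
%Δp = (899.5 − 1025) / 1025 × 100 = -12.24%.

-12.24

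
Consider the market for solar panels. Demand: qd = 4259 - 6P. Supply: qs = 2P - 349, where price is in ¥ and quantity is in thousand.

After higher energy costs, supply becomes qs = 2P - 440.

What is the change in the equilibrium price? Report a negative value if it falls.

Original equilibrium: 4259 - 6P = 2P - 349 gives 4608 = 8P, so P = 576 and q = 803.
With the change applied: demand qd = 4259 - 6P, supply qs = 2P - 440.
Clearing the new market: 4259 - 6P = 2P - 440, so P = 587.375 and q = 734.75.
ΔP = 587.375 − 576 = +11.375.

+11.375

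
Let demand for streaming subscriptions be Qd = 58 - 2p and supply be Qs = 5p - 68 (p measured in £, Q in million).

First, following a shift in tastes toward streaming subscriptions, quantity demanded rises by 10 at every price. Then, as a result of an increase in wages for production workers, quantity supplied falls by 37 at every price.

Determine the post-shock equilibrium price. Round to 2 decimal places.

Original equilibrium: 58 - 2p = 5p - 68 gives 126 = 7p, so p = 18 and Q = 22.
The new curves are Qd = 68 - 2p (demand) and Qs = 5p - 105 (supply).
Clearing the new market: 68 - 2p = 5p - 105, so p = 173/7 ≈ 24.7143 and Q = 130/7 ≈ 18.5714.

24.71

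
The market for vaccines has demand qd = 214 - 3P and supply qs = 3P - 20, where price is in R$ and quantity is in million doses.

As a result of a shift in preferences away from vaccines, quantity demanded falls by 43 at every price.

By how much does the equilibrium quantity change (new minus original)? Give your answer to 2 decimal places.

-21.50

Solve the original market: 214 - 3P = 3P - 20, hence P = 39 and q = 97.
The shock moves the curves to qd = 171 - 3P and qs = 3P - 20.
Setting them equal: 171 - 3P = 3P - 20 → 191 = 6P, so P = 191/6 ≈ 31.8333 and q = 75.5.
Δq = 75.5 − 97 = -21.50.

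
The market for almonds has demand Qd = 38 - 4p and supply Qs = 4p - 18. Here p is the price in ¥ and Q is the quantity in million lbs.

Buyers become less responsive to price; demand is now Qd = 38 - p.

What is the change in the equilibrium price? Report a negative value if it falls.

Solve the original market: 38 - 4p = 4p - 18, hence p = 7 and Q = 10.
With the change applied: demand Qd = 38 - p, supply Qs = 4p - 18.
Clearing the new market: 38 - p = 4p - 18, so p = 11.2 and Q = 26.8.
Δp = 11.2 − 7 = +4.2.

+4.2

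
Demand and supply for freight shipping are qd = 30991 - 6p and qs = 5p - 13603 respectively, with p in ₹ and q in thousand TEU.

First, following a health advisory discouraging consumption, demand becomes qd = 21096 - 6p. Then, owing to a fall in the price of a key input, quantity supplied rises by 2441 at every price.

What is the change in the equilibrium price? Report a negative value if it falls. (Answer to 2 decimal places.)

Solve the original market: 30991 - 6p = 5p - 13603, hence p = 4054 and q = 6667.
The new curves are qd = 21096 - 6p (demand) and qs = 5p - 11162 (supply).
New equilibrium: 21096 - 6p = 5p - 11162 ⇒ 32258 = 11p ⇒ p = 32258/11 ≈ 2932.5455, q = 38508/11 ≈ 3500.7273.
Δp = 2932.5455 − 4054 = -1121.45.

-1121.45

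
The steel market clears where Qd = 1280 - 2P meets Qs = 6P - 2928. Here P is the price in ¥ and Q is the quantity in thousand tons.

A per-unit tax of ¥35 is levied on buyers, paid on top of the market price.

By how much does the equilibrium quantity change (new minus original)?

Initially, 1280 - 2P = 6P - 2928, so 4208 = 8P and P = 526, Q = 228.
Since buyers pay the price plus the tax, the effective demand curve becomes Qd = 1210 - 2P.
Equate the new curves: 1210 - 2P = 6P - 2928, giving 4138 = 8P, P = 517.25, Q = 175.5.
ΔQ = 175.5 − 228 = -52.5.

-52.5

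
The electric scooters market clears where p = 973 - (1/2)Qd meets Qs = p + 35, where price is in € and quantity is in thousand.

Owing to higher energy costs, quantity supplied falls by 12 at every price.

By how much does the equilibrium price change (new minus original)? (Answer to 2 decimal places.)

Solve the original market: 1946 - 2p = p + 35, hence p = 637 and Q = 672.
After the shift, demand is Qd = 1946 - 2p and supply is Qs = p + 23.
Setting them equal: 1946 - 2p = p + 23 → 1923 = 3p, so p = 641 and Q = 664.
Δp = 641 − 637 = +4.00.

+4.00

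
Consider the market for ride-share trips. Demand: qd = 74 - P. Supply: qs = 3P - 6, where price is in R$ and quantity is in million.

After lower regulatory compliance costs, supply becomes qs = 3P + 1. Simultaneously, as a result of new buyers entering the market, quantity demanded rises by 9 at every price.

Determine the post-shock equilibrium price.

20.5

Solve the original market: 74 - P = 3P - 6, hence P = 20 and q = 54.
With the change applied: demand qd = 83 - P, supply qs = 3P + 1.
Equate the new curves: 83 - P = 3P + 1, giving 82 = 4P, P = 20.5, q = 62.5.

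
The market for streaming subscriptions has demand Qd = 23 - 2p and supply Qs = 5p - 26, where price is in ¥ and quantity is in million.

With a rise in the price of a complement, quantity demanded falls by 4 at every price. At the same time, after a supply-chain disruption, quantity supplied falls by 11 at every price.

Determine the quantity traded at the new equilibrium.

Before the shock: 23 - 2p = 5p - 26 ⇒ 49 = 7p ⇒ p = 7, Q = 9.
The new curves are Qd = 19 - 2p (demand) and Qs = 5p - 37 (supply).
New equilibrium: 19 - 2p = 5p - 37 ⇒ 56 = 7p ⇒ p = 8, Q = 3.

3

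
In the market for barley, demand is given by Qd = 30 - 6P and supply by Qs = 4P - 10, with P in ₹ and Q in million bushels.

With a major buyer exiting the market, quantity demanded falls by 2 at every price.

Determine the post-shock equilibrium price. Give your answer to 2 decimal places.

Original equilibrium: 30 - 6P = 4P - 10 gives 40 = 10P, so P = 4 and Q = 6.
After the shift, demand is Qd = 28 - 6P and supply is Qs = 4P - 10.
Setting them equal: 28 - 6P = 4P - 10 → 38 = 10P, so P = 3.8 and Q = 5.2.

3.80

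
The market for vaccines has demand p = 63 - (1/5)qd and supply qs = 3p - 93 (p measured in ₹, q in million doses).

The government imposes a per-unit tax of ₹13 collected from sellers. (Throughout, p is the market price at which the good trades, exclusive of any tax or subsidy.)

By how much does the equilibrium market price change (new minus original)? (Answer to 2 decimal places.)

Original equilibrium: 315 - 5p = 3p - 93 gives 408 = 8p, so p = 51 and q = 60.
Since sellers keep the price net of the tax, the effective supply curve becomes qs = 3p - 132.
New equilibrium: 315 - 5p = 3p - 132 ⇒ 447 = 8p ⇒ p = 55.875, q = 35.625.
Δp = 55.875 − 51 = +4.88.

+4.88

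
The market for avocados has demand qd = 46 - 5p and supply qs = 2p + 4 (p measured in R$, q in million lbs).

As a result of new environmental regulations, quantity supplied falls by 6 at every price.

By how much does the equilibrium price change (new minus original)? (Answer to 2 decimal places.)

+0.86

Before the shock: 46 - 5p = 2p + 4 ⇒ 42 = 7p ⇒ p = 6, q = 16.
With the change applied: demand qd = 46 - 5p, supply qs = 2p - 2.
New equilibrium: 46 - 5p = 2p - 2 ⇒ 48 = 7p ⇒ p = 48/7 ≈ 6.8571, q = 82/7 ≈ 11.7143.
Δp = 6.8571 − 6 = +0.86.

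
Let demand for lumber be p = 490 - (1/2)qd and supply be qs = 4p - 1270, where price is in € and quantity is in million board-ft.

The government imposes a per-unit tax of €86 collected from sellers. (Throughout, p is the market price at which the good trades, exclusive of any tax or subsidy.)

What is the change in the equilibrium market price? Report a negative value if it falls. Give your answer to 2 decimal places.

+57.33

Solve the original market: 980 - 2p = 4p - 1270, hence p = 375 and q = 230.
Since sellers keep the price net of the tax, the effective supply curve becomes qs = 4p - 1614.
New equilibrium: 980 - 2p = 4p - 1614 ⇒ 2594 = 6p ⇒ p = 1297/3 ≈ 432.3333, q = 346/3 ≈ 115.3333.
Δp = 432.3333 − 375 = +57.33.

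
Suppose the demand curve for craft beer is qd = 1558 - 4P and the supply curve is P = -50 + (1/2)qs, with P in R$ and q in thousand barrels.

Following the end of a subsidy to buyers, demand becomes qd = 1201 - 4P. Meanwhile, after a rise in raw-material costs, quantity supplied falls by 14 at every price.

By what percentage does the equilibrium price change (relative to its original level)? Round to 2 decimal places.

Solve the original market: 1558 - 4P = 2P + 100, hence P = 243 and q = 586.
The shock moves the curves to qd = 1201 - 4P and qs = 2P + 86.
New equilibrium: 1201 - 4P = 2P + 86 ⇒ 1115 = 6P ⇒ P = 1115/6 ≈ 185.8333, q = 1373/3 ≈ 457.6667.
%ΔP = (185.8333 − 243) / 243 × 100 = -23.53%.

-23.53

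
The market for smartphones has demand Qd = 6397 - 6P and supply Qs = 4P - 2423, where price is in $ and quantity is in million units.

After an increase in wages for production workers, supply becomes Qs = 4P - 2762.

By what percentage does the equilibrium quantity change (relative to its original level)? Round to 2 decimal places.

-18.41

Before the shock: 6397 - 6P = 4P - 2423 ⇒ 8820 = 10P ⇒ P = 882, Q = 1105.
The new curves are Qd = 6397 - 6P (demand) and Qs = 4P - 2762 (supply).
Setting them equal: 6397 - 6P = 4P - 2762 → 9159 = 10P, so P = 915.9 and Q = 901.6.
%ΔQ = (901.6 − 1105) / 1105 × 100 = -18.41%.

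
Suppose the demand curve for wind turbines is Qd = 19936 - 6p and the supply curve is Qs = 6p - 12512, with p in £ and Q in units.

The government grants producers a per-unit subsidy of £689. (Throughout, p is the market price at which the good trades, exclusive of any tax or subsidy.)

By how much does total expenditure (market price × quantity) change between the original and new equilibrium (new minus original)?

Initially, 19936 - 6p = 6p - 12512, so 32448 = 12p and p = 2704, Q = 3712.
Since sellers receive the price plus the subsidy, the effective supply curve becomes Qs = 6p - 8378.
Setting them equal: 19936 - 6p = 6p - 8378 → 28314 = 12p, so p = 2359.5 and Q = 5779.
Expenditure moves from 2704×3712 = 10037248 to 2359.5×5779 = 13635550.5; change = +3598302.5.

+3598302.5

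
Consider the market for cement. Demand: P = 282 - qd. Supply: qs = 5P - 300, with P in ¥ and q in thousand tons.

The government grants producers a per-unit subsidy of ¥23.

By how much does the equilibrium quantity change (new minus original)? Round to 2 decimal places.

+19.17

Original equilibrium: 282 - P = 5P - 300 gives 582 = 6P, so P = 97 and q = 185.
Since sellers receive the price plus the subsidy, the effective supply curve becomes qs = 5P - 185.
Setting them equal: 282 - P = 5P - 185 → 467 = 6P, so P = 467/6 ≈ 77.8333 and q = 1225/6 ≈ 204.1667.
Δq = 204.1667 − 185 = +19.17.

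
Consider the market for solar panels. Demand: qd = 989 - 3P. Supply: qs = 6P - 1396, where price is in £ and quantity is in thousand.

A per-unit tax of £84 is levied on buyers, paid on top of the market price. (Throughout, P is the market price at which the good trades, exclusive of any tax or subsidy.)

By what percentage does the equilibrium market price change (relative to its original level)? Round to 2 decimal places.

-10.57

Before the shock: 989 - 3P = 6P - 1396 ⇒ 2385 = 9P ⇒ P = 265, q = 194.
Since buyers pay the price plus the tax, the effective demand curve becomes qd = 737 - 3P.
Equate the new curves: 737 - 3P = 6P - 1396, giving 2133 = 9P, P = 237, q = 26.
%ΔP = (237 − 265) / 265 × 100 = -10.57%.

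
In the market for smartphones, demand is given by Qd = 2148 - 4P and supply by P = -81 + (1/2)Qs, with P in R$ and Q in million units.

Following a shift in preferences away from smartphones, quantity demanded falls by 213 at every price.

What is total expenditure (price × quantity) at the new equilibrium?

Solve the original market: 2148 - 4P = 2P + 162, hence P = 331 and Q = 824.
With the change applied: demand Qd = 1935 - 4P, supply Qs = 2P + 162.
Equate the new curves: 1935 - 4P = 2P + 162, giving 1773 = 6P, P = 295.5, Q = 753.
New expenditure = 295.5 × 753 = 222511.5.

222511.5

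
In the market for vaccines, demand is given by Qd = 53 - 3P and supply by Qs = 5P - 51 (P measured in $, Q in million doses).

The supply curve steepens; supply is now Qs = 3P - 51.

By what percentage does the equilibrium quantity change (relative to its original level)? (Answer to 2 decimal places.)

-92.86

Initially, 53 - 3P = 5P - 51, so 104 = 8P and P = 13, Q = 14.
The shock moves the curves to Qd = 53 - 3P and Qs = 3P - 51.
New equilibrium: 53 - 3P = 3P - 51 ⇒ 104 = 6P ⇒ P = 52/3 ≈ 17.3333, Q = 1.
%ΔQ = (1 − 14) / 14 × 100 = -92.86%.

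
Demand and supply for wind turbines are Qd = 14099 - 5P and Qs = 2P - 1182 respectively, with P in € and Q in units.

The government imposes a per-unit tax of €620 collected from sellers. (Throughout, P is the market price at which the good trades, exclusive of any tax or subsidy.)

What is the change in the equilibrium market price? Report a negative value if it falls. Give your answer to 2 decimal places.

+177.14

Solve the original market: 14099 - 5P = 2P - 1182, hence P = 2183 and Q = 3184.
Since sellers keep the price net of the tax, the effective supply curve becomes Qs = 2P - 2422.
New equilibrium: 14099 - 5P = 2P - 2422 ⇒ 16521 = 7P ⇒ P = 16521/7 ≈ 2360.1429, Q = 16088/7 ≈ 2298.2857.
ΔP = 2360.1429 − 2183 = +177.14.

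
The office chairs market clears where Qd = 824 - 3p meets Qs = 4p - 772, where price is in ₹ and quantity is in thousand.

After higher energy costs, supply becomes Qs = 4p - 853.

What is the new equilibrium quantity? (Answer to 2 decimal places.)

Solve the original market: 824 - 3p = 4p - 772, hence p = 228 and Q = 140.
After the shift, demand is Qd = 824 - 3p and supply is Qs = 4p - 853.
Clearing the new market: 824 - 3p = 4p - 853, so p = 1677/7 ≈ 239.5714 and Q = 737/7 ≈ 105.2857.

105.29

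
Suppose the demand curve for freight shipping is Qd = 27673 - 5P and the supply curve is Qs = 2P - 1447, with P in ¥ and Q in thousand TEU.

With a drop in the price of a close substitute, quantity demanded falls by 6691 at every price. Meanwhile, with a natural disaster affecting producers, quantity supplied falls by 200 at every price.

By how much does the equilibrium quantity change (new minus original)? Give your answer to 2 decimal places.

-2054.57

Solve the original market: 27673 - 5P = 2P - 1447, hence P = 4160 and Q = 6873.
The shock moves the curves to Qd = 20982 - 5P and Qs = 2P - 1647.
New equilibrium: 20982 - 5P = 2P - 1647 ⇒ 22629 = 7P ⇒ P = 22629/7 ≈ 3232.7143, Q = 33729/7 ≈ 4818.4286.
ΔQ = 4818.4286 − 6873 = -2054.57.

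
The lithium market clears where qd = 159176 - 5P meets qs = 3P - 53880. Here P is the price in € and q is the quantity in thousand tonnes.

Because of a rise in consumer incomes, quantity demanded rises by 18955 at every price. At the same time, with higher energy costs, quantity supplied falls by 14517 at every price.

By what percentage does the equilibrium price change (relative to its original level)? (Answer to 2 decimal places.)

Initially, 159176 - 5P = 3P - 53880, so 213056 = 8P and P = 26632, q = 26016.
With the change applied: demand qd = 178131 - 5P, supply qs = 3P - 68397.
New equilibrium: 178131 - 5P = 3P - 68397 ⇒ 246528 = 8P ⇒ P = 30816, q = 24051.
%ΔP = (30816 − 26632) / 26632 × 100 = +15.71%.

+15.71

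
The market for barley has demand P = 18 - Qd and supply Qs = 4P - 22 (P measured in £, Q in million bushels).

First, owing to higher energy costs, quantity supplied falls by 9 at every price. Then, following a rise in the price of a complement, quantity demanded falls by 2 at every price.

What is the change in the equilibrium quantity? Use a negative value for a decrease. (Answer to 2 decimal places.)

Initially, 18 - P = 4P - 22, so 40 = 5P and P = 8, Q = 10.
After the shift, demand is Qd = 16 - P and supply is Qs = 4P - 31.
Equate the new curves: 16 - P = 4P - 31, giving 47 = 5P, P = 9.4, Q = 6.6.
ΔQ = 6.6 − 10 = -3.40.

-3.40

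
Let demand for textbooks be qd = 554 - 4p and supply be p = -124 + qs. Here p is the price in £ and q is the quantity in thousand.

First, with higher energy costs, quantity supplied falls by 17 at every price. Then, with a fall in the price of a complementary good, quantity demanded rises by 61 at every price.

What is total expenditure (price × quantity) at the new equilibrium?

Initially, 554 - 4p = p + 124, so 430 = 5p and p = 86, q = 210.
After the shift, demand is qd = 615 - 4p and supply is qs = p + 107.
Equate the new curves: 615 - 4p = p + 107, giving 508 = 5p, p = 101.6, q = 208.6.
New expenditure = 101.6 × 208.6 = 21193.76.

21193.76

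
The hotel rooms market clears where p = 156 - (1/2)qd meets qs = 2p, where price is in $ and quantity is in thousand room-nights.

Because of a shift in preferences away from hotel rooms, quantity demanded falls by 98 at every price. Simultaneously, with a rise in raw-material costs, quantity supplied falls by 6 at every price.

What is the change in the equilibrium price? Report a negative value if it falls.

Solve the original market: 312 - 2p = 2p, hence p = 78 and q = 156.
With the change applied: demand qd = 214 - 2p, supply qs = 2p - 6.
Setting them equal: 214 - 2p = 2p - 6 → 220 = 4p, so p = 55 and q = 104.
Δp = 55 − 78 = -23.

-23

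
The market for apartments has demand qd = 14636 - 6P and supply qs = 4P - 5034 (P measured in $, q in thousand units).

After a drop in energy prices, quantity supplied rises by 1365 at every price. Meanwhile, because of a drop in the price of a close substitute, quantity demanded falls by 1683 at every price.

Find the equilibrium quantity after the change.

Before the shock: 14636 - 6P = 4P - 5034 ⇒ 19670 = 10P ⇒ P = 1967, q = 2834.
The new curves are qd = 12953 - 6P (demand) and qs = 4P - 3669 (supply).
Clearing the new market: 12953 - 6P = 4P - 3669, so P = 1662.2 and q = 2979.8.

2979.8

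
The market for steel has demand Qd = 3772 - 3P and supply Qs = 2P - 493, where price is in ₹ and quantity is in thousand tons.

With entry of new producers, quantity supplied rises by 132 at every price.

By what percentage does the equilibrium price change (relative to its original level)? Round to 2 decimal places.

Solve the original market: 3772 - 3P = 2P - 493, hence P = 853 and Q = 1213.
After the shift, demand is Qd = 3772 - 3P and supply is Qs = 2P - 361.
Equate the new curves: 3772 - 3P = 2P - 361, giving 4133 = 5P, P = 826.6, Q = 1292.2.
%ΔP = (826.6 − 853) / 853 × 100 = -3.09%.

-3.09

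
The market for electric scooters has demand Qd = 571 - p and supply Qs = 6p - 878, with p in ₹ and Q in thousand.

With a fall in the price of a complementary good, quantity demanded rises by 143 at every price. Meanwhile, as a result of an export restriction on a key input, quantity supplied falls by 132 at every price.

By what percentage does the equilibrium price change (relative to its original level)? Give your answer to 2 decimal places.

Solve the original market: 571 - p = 6p - 878, hence p = 207 and Q = 364.
The new curves are Qd = 714 - p (demand) and Qs = 6p - 1010 (supply).
New equilibrium: 714 - p = 6p - 1010 ⇒ 1724 = 7p ⇒ p = 1724/7 ≈ 246.2857, Q = 3274/7 ≈ 467.7143.
%Δp = (246.2857 − 207) / 207 × 100 = +18.98%.

+18.98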